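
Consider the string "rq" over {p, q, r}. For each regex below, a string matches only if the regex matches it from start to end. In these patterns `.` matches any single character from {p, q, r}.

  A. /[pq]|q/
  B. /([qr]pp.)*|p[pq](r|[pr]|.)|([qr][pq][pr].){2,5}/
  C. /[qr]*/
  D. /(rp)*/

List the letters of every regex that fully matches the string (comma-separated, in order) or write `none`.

A → no match
B → no match
C → match
D → no match

C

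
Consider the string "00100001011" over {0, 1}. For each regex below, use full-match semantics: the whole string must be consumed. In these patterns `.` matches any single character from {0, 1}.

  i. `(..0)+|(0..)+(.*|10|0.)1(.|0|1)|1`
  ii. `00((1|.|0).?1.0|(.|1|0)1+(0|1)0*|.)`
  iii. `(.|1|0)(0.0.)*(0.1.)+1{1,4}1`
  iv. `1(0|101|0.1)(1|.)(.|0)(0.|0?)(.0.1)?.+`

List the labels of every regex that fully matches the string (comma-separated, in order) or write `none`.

i → match
ii → no match
iii → match
iv → no match — must start with "1"

i, iii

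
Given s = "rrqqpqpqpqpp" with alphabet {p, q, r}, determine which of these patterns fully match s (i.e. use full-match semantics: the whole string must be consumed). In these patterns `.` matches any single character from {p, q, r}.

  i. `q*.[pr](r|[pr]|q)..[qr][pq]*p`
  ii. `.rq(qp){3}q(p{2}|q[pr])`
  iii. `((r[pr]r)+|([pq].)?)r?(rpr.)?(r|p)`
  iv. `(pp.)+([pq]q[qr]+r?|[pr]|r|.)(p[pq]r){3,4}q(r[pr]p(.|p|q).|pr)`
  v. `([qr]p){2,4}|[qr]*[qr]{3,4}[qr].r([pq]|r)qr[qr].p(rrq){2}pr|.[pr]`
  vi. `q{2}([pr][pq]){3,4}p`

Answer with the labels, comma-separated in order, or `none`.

i → match
ii → match
iii → no match
iv → no match — must start with "pp"
v → no match
vi → no match — must start with "q"

i, ii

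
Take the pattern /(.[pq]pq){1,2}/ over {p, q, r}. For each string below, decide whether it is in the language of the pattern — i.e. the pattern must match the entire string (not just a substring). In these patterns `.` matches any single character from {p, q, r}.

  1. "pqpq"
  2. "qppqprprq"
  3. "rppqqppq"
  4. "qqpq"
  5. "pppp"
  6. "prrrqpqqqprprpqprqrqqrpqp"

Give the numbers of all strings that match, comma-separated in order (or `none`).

1. "pqpq" → match
2. "qppqprprq" → no match — must end with "pq"
3. "rppqqppq" → match
4. "qqpq" → match
5. "pppp" → no match — must end with "pq"
6 → no match — must end with "pq"

1, 3, 4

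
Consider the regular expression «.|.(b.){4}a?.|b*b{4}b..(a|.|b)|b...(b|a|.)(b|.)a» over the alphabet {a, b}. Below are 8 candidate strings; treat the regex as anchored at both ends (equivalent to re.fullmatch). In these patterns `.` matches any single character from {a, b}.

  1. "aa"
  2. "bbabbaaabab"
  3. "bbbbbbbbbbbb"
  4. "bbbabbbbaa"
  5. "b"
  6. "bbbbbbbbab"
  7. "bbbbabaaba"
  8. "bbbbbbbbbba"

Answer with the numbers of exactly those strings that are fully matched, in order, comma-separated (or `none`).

3, 5, 6, 8

1 → no match
2 → no match
3 → match
4 → no match
5 → match
6 → match
7 → no match
8 → match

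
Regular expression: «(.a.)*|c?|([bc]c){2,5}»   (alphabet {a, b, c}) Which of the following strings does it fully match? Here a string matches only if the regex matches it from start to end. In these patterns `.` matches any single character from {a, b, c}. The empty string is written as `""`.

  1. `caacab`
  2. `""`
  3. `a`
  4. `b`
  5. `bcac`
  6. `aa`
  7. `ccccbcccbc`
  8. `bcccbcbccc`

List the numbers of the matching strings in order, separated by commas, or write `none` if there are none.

1 → match
2 → match
3 → no match
4 → no match
5 → no match
6 → no match
7 → match
8 → match

1, 2, 7, 8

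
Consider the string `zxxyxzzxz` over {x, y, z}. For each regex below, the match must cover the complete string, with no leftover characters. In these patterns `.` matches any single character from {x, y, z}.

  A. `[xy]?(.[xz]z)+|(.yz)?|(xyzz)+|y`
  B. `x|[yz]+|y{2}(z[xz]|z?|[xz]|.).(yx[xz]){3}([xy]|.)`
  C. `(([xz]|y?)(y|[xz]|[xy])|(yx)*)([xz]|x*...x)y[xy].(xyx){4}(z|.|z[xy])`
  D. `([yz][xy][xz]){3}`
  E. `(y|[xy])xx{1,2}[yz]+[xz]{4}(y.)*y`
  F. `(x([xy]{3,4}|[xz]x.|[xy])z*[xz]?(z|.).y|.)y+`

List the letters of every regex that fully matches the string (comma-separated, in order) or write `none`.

D

A → no match
B → no match
C → no match
D → match
E → no match — must end with `y`
F → no match — must end with `y`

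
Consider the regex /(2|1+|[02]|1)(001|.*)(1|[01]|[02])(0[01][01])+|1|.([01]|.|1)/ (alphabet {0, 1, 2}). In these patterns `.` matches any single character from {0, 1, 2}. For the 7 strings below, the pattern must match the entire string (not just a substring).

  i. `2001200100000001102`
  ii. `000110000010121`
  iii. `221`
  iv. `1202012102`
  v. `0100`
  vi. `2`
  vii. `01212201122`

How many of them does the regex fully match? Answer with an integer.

0

i → no match
ii → no match
iii → no match
iv → no match
v → no match
vi → no match
vii → no match
Total matched: 0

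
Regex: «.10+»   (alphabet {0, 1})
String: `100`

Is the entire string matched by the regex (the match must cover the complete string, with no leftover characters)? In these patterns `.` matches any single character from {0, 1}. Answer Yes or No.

No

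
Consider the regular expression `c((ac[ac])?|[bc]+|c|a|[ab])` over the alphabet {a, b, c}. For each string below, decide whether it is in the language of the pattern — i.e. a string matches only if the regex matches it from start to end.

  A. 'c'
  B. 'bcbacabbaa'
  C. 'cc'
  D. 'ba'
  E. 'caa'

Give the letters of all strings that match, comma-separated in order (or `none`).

A, C

A → match
B → no match — must start with 'c'
C → match
D → no match — must start with 'c'
E → no match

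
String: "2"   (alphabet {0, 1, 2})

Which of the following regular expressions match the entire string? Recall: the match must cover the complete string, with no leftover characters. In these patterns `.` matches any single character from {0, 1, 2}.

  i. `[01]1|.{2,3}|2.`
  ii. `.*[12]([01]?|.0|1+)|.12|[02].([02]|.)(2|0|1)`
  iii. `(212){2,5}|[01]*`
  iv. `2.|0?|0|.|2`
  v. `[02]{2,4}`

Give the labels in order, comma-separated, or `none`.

i → no match
ii → match
iii → no match
iv → match
v → no match

ii, iv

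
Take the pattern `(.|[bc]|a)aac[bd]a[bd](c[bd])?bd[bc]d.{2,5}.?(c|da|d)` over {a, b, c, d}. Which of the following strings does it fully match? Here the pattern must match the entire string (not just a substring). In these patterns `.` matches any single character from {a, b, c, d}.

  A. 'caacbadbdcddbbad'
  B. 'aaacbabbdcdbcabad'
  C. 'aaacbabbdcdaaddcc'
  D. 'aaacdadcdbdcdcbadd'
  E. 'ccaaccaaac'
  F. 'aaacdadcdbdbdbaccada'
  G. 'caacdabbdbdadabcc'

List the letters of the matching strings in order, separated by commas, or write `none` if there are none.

A → match
B → match
C → match
D → match
E → no match
F → match
G → match

A, B, C, D, F, G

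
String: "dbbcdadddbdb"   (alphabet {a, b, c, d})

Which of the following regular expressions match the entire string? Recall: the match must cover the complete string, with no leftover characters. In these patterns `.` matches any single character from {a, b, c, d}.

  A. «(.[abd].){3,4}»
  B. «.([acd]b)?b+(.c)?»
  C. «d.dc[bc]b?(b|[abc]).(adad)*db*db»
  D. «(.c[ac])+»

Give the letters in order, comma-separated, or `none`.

A

A → match
B → no match
C → no match
D → no match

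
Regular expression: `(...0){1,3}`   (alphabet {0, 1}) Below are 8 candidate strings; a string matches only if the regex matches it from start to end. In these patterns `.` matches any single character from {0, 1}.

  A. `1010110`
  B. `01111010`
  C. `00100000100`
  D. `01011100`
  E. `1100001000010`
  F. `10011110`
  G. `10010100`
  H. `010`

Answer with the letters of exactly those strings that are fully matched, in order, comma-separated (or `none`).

none

A → no match
B → no match
C → no match
D → no match
E → no match
F → no match
G → no match
H → no match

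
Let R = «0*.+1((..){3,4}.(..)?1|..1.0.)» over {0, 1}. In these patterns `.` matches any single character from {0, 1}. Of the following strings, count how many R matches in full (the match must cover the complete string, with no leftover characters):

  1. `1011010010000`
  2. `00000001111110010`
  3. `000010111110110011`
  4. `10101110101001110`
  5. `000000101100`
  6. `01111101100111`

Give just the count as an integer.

2

1 → no match
2 → no match
3 → match
4 → no match
5. `000000101100` → no match
6 → match
Total matched: 2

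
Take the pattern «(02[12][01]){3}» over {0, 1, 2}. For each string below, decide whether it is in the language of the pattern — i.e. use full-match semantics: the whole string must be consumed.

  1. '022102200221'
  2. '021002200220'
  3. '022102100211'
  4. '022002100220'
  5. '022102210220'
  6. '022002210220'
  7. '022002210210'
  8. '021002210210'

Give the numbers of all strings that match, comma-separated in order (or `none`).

1. '022102200221' → match
2. '021002200220' → match
3. '022102100211' → match
4. '022002100220' → match
5. '022102210220' → match
6. '022002210220' → match
7. '022002210210' → match
8. '021002210210' → match

1, 2, 3, 4, 5, 6, 7, 8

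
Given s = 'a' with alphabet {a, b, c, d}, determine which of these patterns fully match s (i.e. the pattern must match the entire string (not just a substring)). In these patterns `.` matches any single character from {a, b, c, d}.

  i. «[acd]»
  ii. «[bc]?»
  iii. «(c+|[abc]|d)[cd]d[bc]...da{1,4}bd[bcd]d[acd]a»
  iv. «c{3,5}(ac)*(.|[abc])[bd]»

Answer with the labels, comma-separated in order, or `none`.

i → match
ii → no match
iii → no match
iv → no match — must start with 'c'

i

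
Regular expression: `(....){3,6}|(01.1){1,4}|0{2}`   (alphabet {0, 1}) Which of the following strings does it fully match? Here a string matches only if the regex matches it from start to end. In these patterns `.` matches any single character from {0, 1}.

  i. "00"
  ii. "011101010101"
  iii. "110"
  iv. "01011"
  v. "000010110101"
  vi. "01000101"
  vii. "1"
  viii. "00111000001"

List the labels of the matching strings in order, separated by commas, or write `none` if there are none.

i → match
ii → match
iii → no match
iv → no match
v → match
vi → no match
vii → no match
viii → no match

i, ii, v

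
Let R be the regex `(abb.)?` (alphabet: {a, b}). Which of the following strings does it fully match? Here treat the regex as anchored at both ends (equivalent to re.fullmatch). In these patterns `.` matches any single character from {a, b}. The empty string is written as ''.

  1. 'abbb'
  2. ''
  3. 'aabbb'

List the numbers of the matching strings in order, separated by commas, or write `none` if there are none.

1 → match
2 → match
3 → no match

1, 2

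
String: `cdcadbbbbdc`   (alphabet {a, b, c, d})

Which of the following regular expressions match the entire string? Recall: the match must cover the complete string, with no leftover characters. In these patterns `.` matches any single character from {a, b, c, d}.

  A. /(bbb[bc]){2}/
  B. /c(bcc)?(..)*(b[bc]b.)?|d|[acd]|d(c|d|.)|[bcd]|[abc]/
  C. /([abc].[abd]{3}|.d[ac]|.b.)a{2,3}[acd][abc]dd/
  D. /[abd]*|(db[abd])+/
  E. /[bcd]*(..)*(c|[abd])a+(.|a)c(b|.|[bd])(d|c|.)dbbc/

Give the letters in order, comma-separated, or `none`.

B

A → no match — must start with `bbb`
B → match
C → no match — must end with `dd`
D → no match
E → no match — must end with `dbbc`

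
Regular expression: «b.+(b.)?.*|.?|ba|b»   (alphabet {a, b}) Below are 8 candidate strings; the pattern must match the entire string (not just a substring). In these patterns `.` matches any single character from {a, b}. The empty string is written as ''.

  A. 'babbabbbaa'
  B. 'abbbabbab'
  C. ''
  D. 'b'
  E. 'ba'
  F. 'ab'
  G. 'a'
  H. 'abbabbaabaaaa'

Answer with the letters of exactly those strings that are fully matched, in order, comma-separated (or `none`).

A, C, D, E, G

A → match
B → no match
C → match
D → match
E → match
F → no match
G → match
H → no match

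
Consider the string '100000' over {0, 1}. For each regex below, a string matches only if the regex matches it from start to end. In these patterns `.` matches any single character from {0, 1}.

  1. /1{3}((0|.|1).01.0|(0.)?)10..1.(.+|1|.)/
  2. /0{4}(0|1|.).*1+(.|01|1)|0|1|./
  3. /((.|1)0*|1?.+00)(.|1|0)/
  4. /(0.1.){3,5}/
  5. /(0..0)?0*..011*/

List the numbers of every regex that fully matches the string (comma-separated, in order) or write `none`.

1 → no match
2 → no match
3 → match
4 → no match — must start with '0'
5 → no match

3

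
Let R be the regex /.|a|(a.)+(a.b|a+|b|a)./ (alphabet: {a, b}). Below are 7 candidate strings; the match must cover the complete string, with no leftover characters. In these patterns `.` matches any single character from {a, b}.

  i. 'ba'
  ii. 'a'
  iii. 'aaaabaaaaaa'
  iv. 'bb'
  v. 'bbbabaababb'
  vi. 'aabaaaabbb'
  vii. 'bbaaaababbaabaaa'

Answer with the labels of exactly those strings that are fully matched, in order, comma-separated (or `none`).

i. 'ba' → no match
ii. 'a' → match
iii. 'aaaabaaaaaa' → no match
iv. 'bb' → no match
v. 'bbbabaababb' → no match
vi. 'aabaaaabbb' → no match
vii → no match

ii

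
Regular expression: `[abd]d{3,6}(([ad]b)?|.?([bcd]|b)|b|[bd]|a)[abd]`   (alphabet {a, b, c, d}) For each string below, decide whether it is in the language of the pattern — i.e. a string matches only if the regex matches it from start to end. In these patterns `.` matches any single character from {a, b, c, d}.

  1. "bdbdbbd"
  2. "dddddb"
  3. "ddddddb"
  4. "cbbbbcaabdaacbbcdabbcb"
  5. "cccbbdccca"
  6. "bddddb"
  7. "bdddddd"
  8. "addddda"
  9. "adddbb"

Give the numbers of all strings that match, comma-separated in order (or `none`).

1 → no match
2 → match
3 → match
4 → no match
5 → no match
6 → match
7 → match
8 → match
9 → match

2, 3, 6, 7, 8, 9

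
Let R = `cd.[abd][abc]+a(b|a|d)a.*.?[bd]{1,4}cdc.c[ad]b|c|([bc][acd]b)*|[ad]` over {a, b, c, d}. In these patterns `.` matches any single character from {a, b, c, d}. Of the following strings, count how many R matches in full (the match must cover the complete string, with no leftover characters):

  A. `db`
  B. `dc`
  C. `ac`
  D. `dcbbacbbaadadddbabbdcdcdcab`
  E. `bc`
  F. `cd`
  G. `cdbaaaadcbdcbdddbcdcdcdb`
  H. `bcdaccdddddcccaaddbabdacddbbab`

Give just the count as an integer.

A. `db` → no match
B. `dc` → no match
C. `ac` → no match
D → no match
E. `bc` → no match
F. `cd` → no match
G → no match
H → no match
Total matched: 0

0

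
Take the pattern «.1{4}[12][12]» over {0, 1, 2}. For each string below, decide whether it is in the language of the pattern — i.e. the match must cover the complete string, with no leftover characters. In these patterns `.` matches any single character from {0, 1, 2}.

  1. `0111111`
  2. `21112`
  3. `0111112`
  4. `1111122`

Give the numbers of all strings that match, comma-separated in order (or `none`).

1 → match
2 → no match
3 → match
4 → match

1, 3, 4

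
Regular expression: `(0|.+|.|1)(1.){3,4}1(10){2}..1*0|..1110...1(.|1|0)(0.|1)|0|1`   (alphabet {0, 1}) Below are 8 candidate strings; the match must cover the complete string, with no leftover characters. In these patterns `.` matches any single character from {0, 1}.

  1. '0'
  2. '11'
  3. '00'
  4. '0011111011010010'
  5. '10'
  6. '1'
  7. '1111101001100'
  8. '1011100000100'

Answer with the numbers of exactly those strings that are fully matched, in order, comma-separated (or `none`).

1 → match
2 → no match
3 → no match
4 → match
5 → no match
6 → match
7 → match
8 → no match

1, 4, 6, 7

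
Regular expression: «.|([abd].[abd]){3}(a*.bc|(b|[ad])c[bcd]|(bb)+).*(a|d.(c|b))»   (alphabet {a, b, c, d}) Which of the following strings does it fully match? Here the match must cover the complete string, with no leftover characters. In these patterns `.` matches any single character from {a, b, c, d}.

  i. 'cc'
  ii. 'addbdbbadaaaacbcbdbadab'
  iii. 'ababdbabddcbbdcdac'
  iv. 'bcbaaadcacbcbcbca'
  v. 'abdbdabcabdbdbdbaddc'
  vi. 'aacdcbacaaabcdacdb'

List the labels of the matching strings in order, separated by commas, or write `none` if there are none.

i. 'cc' → no match
ii → match
iii → match
iv → match
v → no match
vi → no match

ii, iii, iv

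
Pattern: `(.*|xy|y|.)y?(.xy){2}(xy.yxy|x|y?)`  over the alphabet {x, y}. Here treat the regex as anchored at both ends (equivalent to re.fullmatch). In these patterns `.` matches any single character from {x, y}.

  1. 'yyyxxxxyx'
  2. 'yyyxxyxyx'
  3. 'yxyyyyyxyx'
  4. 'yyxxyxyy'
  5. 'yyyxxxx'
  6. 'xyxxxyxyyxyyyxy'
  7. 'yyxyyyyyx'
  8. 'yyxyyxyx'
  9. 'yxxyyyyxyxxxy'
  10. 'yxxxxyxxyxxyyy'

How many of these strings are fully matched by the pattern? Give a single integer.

1 → no match
2 → no match
3 → no match
4 → no match
5 → no match
6 → no match
7 → no match
8 → match
9 → no match
10 → no match
Total matched: 1

1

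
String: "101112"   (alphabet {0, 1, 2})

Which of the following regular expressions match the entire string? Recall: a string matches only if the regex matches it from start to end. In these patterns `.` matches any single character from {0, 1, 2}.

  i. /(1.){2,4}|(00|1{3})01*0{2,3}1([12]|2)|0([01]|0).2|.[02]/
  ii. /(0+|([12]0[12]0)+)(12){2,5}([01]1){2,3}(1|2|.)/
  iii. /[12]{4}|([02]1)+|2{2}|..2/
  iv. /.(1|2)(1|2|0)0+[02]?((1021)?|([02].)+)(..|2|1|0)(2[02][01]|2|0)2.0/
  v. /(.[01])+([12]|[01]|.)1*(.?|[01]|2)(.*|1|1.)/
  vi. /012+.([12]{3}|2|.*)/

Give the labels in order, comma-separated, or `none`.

i, v

i → match
ii → no match
iii → no match
iv → no match — must end with "0"
v → match
vi → no match — must start with "012"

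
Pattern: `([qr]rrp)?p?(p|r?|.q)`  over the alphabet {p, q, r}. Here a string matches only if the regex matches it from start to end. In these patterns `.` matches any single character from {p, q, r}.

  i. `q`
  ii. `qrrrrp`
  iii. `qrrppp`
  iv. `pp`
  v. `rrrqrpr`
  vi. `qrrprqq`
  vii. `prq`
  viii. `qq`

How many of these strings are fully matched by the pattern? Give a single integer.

i. `q` → no match
ii. `qrrrrp` → no match
iii. `qrrppp` → match
iv. `pp` → match
v. `rrrqrpr` → no match
vi. `qrrprqq` → no match
vii. `prq` → match
viii. `qq` → match
Total matched: 4

4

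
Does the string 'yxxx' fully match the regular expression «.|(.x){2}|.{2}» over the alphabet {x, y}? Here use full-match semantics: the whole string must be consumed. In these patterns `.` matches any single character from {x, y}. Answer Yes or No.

Yes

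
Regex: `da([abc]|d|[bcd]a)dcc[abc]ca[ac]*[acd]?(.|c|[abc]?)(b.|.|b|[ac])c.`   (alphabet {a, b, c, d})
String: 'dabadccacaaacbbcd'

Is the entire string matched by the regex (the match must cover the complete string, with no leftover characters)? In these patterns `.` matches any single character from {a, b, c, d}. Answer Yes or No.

Yes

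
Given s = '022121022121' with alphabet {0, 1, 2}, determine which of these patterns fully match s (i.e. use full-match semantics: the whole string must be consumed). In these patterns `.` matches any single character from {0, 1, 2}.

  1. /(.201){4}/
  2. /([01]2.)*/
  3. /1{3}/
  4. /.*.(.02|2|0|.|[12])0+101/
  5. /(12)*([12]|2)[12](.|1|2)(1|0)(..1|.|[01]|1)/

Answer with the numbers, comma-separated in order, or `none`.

1 → no match — must end with '201'
2 → match
3 → no match — must start with '1'
4 → no match — must end with '0101'
5 → no match

2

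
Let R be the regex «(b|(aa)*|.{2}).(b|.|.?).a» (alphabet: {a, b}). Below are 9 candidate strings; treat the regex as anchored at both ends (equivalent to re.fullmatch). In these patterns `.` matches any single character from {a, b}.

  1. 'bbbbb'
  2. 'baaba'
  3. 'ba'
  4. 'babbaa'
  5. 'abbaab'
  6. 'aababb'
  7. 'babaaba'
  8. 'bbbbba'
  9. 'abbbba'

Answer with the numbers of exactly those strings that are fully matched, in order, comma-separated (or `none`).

1. 'bbbbb' → no match — must end with 'a'
2. 'baaba' → match
3. 'ba' → no match
4. 'babbaa' → match
5. 'abbaab' → no match — must end with 'a'
6. 'aababb' → no match — must end with 'a'
7. 'babaaba' → no match
8. 'bbbbba' → match
9. 'abbbba' → match

2, 4, 8, 9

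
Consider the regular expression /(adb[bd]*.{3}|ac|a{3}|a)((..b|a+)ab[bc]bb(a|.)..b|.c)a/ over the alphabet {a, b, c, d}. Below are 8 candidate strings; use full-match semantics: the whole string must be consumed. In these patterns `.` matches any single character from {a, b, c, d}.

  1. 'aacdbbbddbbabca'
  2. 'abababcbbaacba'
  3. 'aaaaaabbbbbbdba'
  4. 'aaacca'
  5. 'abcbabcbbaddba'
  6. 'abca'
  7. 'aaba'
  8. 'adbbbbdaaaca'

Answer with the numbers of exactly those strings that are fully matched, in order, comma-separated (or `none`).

2, 3, 4, 5, 6, 8

1 → no match
2 → match
3 → match
4 → match
5 → match
6 → match
7 → no match
8 → match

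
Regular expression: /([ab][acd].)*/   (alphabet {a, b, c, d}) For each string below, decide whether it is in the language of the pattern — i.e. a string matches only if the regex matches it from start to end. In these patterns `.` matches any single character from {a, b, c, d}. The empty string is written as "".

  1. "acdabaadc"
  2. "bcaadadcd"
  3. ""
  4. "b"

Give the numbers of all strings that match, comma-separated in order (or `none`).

1. "acdabaadc" → no match
2. "bcaadadcd" → no match
3. "" → match
4. "b" → no match

3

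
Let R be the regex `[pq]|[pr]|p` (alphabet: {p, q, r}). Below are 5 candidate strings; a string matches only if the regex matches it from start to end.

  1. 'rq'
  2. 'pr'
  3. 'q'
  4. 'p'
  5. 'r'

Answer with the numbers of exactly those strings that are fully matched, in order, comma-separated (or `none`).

1. 'rq' → no match
2. 'pr' → no match
3. 'q' → match
4. 'p' → match
5. 'r' → match

3, 4, 5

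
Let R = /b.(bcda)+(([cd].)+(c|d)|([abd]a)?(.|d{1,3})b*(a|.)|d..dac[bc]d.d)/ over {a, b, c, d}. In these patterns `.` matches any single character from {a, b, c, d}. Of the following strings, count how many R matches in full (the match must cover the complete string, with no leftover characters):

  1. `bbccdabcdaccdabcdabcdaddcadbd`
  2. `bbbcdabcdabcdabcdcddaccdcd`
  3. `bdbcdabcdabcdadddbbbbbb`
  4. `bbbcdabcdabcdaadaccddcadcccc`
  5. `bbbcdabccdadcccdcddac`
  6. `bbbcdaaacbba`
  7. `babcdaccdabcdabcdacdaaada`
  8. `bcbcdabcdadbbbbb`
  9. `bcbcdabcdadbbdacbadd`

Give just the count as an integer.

3

1 → no match
2 → no match
3 → match
4 → no match
5 → no match
6 → match
7 → no match
8 → match
9 → no match
Total matched: 3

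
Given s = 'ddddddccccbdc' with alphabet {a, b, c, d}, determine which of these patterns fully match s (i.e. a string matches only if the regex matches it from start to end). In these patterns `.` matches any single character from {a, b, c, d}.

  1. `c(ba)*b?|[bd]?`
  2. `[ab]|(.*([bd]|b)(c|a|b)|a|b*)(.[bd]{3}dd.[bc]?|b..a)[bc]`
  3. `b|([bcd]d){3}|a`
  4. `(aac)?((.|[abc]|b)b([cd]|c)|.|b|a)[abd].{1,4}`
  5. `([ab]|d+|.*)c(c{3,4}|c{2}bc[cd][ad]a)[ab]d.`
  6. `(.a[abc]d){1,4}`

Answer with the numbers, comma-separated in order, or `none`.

1 → no match
2 → no match
3 → no match
4 → no match
5 → match
6 → no match — must end with 'd'

5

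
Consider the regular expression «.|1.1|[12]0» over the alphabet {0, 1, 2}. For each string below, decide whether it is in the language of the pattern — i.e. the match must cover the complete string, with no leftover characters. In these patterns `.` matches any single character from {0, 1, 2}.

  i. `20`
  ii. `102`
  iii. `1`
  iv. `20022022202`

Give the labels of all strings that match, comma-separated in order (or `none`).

i, iii

i → match
ii → no match
iii → match
iv → no match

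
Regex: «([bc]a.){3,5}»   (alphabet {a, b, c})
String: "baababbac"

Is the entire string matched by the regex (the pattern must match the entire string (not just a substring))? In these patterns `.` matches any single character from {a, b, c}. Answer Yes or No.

Yes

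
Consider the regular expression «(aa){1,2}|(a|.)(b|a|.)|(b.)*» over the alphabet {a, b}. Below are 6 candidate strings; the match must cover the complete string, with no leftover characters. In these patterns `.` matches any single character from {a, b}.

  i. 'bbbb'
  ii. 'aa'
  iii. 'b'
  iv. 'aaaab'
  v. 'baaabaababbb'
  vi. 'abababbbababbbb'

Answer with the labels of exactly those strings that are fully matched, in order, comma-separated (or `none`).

i, ii

i → match
ii → match
iii → no match
iv → no match
v → no match
vi → no match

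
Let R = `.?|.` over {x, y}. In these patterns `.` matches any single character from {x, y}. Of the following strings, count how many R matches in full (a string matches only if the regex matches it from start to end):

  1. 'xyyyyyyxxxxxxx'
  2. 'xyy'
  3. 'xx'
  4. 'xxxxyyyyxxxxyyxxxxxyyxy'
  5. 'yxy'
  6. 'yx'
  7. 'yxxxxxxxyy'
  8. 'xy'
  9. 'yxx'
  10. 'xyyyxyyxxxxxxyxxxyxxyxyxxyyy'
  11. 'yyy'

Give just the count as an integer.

1 → no match
2 → no match
3 → no match
4 → no match
5 → no match
6 → no match
7 → no match
8 → no match
9 → no match
10 → no match
11 → no match
Total matched: 0

0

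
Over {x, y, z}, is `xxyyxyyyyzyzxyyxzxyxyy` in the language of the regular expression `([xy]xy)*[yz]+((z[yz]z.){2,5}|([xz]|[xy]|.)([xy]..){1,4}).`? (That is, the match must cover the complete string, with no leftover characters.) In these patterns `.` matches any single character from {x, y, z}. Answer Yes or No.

Yes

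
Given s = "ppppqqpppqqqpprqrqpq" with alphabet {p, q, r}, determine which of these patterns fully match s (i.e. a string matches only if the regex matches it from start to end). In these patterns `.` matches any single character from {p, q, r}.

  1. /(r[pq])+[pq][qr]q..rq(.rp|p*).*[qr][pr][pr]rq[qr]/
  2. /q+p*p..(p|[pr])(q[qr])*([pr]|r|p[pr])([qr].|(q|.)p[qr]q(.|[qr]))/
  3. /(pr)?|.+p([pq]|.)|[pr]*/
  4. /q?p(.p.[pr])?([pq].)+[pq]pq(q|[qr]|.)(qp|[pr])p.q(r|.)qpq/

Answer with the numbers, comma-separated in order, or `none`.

1 → no match — must start with "r"
2 → no match — must start with "q"
3 → match
4 → match

3, 4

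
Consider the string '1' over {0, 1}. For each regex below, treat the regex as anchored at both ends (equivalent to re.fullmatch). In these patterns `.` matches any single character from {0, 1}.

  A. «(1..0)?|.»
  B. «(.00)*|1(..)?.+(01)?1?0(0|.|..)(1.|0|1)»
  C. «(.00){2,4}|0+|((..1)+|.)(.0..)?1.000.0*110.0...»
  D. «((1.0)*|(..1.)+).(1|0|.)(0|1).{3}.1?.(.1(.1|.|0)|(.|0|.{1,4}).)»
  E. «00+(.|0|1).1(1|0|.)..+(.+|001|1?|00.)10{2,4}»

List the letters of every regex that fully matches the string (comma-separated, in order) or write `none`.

A → match
B → no match
C → no match
D → no match
E → no match — must start with '00'

A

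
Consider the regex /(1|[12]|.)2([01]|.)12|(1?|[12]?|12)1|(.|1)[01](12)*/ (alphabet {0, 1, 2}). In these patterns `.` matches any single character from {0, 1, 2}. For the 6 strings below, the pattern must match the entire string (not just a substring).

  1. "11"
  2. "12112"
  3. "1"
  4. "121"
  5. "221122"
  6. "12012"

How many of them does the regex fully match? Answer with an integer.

5

1. "11" → match
2. "12112" → match
3. "1" → match
4. "121" → match
5. "221122" → no match
6. "12012" → match
Total matched: 5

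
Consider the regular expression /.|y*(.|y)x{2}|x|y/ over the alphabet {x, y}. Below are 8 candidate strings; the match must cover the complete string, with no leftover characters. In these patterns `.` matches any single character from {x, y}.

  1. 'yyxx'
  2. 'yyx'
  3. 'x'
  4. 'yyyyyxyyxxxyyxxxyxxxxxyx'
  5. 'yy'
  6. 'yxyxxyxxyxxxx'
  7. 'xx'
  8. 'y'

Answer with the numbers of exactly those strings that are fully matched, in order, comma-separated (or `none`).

1, 3, 8

1. 'yyxx' → match
2. 'yyx' → no match
3. 'x' → match
4 → no match
5. 'yy' → no match
6 → no match
7. 'xx' → no match
8. 'y' → match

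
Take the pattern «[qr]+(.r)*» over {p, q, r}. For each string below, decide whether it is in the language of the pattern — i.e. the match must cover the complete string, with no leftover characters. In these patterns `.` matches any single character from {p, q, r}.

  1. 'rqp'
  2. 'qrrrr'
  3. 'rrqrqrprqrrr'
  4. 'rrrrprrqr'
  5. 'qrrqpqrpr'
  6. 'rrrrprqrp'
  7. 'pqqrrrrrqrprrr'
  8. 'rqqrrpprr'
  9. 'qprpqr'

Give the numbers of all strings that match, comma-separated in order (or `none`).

1. 'rqp' → no match
2. 'qrrrr' → match
3. 'rrqrqrprqrrr' → match
4. 'rrrrprrqr' → no match
5. 'qrrqpqrpr' → no match
6. 'rrrrprqrp' → no match
7 → no match
8. 'rqqrrpprr' → no match
9. 'qprpqr' → no match

2, 3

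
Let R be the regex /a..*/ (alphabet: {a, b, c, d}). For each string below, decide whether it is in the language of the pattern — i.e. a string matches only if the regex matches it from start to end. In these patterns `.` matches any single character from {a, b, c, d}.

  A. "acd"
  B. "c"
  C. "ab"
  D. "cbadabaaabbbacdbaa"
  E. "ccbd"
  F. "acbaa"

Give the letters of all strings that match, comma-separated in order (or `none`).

A → match
B → no match — must start with "a"
C → match
D → no match — must start with "a"
E → no match — must start with "a"
F → match

A, C, F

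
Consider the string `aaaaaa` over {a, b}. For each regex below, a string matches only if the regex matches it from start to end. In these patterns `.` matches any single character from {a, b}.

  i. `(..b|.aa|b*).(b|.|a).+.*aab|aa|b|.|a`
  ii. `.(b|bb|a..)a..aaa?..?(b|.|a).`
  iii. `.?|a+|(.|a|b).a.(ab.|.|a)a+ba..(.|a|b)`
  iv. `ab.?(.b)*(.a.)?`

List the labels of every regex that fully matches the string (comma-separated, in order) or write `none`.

i → no match
ii → no match
iii → match
iv → no match — must start with `ab`

iii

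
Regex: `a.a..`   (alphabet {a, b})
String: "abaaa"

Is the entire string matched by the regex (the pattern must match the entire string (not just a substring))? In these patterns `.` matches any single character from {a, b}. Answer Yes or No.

Yes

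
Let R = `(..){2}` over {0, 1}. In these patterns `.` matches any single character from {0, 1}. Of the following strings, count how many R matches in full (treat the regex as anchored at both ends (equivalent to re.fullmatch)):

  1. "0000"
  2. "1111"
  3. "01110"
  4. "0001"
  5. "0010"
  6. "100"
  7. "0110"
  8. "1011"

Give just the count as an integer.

1 → match
2 → match
3 → no match
4 → match
5 → match
6 → no match
7 → match
8 → match
Total matched: 6

6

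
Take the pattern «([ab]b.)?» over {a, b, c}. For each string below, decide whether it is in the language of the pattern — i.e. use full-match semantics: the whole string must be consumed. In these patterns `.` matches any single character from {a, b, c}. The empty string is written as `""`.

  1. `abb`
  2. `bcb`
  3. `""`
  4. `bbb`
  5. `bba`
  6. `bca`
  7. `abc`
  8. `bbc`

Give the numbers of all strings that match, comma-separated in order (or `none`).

1 → match
2 → no match
3 → match
4 → match
5 → match
6 → no match
7 → match
8 → match

1, 3, 4, 5, 7, 8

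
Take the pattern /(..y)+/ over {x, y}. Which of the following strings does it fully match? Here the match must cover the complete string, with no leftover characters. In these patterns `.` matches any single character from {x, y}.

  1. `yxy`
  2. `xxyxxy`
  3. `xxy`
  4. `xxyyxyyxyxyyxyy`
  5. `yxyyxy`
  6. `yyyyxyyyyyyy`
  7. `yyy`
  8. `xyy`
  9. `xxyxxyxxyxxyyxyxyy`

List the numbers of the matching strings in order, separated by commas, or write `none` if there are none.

1, 2, 3, 4, 5, 6, 7, 8, 9

1 → match
2 → match
3 → match
4 → match
5 → match
6 → match
7 → match
8 → match
9 → match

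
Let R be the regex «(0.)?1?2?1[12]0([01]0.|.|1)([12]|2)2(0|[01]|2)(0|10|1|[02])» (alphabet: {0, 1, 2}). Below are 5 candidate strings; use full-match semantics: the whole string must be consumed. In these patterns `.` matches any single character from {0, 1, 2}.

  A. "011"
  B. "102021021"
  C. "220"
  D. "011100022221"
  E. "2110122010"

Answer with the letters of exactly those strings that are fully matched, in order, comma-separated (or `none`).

D, E

A → no match
B → no match
C → no match
D → match
E → match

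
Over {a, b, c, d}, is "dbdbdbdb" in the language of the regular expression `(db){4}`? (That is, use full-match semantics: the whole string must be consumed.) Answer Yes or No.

Yes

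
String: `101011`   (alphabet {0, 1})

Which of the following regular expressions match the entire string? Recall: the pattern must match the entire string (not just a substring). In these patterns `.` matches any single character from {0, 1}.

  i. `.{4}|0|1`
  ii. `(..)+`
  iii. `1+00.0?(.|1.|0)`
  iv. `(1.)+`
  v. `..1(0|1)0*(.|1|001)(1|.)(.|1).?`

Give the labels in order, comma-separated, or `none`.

ii, iv

i → no match
ii → match
iii → no match
iv → match
v → no match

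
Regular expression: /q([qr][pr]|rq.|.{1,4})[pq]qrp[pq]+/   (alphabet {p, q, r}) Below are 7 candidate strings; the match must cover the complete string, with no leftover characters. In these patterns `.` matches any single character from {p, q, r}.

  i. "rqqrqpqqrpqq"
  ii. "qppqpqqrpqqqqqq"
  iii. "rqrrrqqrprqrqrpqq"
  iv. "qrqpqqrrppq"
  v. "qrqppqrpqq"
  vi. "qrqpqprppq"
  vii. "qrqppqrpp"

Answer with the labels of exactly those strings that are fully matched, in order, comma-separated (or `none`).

i → no match — must start with "q"
ii → match
iii → no match — must start with "q"
iv → no match
v → match
vi → no match
vii → match

ii, v, vii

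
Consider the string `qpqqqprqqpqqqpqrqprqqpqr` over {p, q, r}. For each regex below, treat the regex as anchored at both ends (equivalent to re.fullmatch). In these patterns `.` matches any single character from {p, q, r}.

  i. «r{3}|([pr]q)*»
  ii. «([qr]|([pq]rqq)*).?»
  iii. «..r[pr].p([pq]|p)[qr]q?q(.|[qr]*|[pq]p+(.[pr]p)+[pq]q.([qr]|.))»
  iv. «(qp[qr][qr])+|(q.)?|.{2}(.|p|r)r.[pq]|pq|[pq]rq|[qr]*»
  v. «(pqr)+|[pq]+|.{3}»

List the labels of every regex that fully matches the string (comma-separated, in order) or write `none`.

i → no match
ii → no match
iii → no match
iv → match
v → no match

iv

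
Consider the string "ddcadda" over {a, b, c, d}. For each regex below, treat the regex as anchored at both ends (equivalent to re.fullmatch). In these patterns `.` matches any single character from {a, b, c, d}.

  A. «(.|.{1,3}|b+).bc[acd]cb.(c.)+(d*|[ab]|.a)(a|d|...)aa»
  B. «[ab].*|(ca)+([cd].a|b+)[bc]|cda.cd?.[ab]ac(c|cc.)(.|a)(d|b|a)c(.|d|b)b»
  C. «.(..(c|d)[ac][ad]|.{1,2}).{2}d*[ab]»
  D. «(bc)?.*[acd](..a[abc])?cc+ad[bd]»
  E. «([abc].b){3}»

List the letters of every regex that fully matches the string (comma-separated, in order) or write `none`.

C

A → no match — must end with "aa"
B → no match
C → match
D → no match
E → no match — must end with "b"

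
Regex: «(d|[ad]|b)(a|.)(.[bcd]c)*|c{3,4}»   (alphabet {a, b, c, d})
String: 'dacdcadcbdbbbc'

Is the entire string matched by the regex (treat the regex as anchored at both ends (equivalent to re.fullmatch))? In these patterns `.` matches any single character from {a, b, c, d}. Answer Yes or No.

No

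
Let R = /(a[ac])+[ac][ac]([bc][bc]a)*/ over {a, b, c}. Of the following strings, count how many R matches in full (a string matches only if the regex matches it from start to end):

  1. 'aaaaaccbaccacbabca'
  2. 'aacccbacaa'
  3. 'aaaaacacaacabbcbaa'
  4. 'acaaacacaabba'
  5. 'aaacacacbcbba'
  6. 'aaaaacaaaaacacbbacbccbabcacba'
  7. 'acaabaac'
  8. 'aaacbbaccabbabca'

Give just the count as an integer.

3

1 → match
2 → no match
3 → no match
4 → match
5 → no match
6 → no match
7 → no match
8 → match
Total matched: 3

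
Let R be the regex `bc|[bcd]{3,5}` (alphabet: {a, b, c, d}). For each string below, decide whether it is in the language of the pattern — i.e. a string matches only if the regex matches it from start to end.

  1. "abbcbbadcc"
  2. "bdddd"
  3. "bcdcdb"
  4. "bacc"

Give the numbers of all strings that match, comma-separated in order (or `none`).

1 → no match
2 → match
3 → no match
4 → no match

2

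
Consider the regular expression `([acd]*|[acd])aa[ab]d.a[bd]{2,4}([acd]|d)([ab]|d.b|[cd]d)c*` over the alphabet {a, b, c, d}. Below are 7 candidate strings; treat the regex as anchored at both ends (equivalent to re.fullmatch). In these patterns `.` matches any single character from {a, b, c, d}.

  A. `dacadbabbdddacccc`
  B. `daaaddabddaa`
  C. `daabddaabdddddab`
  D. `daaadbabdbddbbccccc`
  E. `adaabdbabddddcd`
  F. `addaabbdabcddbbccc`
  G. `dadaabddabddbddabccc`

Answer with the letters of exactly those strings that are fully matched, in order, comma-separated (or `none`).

B, D, E, G

A → no match
B. `daaaddabddaa` → match
C → no match
D → match
E → match
F → no match
G → match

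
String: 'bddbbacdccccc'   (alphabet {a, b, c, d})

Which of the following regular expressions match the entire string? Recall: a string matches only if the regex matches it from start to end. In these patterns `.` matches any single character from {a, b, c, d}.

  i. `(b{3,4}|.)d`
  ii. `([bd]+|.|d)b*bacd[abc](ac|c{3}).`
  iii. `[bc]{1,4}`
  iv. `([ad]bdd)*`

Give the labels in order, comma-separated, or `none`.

i → no match — must end with 'd'
ii → match
iii → no match
iv → no match

ii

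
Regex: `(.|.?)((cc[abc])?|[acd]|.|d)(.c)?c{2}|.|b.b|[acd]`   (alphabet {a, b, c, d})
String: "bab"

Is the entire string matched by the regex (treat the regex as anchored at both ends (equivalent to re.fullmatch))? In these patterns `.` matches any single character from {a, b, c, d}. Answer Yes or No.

Yes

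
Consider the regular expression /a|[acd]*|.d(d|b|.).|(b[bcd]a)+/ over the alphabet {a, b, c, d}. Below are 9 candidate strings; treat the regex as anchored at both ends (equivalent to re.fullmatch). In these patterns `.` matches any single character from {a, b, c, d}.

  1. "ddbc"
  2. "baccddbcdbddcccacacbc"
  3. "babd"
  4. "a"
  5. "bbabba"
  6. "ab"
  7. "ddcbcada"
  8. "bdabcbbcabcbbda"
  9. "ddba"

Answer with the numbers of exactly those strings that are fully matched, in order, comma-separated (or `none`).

1. "ddbc" → match
2 → no match
3. "babd" → no match
4. "a" → match
5. "bbabba" → match
6. "ab" → no match
7. "ddcbcada" → no match
8 → no match
9. "ddba" → match

1, 4, 5, 9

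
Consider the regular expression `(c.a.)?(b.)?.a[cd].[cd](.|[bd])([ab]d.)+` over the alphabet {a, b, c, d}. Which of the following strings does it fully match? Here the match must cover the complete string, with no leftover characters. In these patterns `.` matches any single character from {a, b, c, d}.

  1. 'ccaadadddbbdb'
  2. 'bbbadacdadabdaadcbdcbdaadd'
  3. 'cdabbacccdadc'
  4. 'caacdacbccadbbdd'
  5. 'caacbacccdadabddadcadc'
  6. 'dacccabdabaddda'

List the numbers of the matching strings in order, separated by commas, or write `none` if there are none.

1 → match
2 → match
3 → match
4 → match
5 → match
6 → no match

1, 2, 3, 4, 5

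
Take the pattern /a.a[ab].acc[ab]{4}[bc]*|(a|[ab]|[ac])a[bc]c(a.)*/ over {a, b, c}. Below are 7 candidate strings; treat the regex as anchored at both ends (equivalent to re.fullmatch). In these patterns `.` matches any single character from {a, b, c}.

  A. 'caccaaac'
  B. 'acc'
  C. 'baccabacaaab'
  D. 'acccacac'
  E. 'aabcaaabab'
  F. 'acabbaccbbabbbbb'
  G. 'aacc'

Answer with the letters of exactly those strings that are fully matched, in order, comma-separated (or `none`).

A, C, E, F, G

A → match
B → no match
C → match
D → no match
E → match
F → match
G → match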